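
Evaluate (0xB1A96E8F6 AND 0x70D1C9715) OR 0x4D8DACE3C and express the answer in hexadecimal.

0xB1A96E8F6 AND 0x70D1C9715 = 0x308148014.
Then OR with 0x4D8DACE3C.

0x7D8DECE3C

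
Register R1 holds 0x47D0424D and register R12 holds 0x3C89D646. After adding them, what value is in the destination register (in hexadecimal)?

0x845A1893

Add column by column in base 16, right to left:
  D+6 = 3 carry 1
  4+4+1 = 9
  2+6 = 8
  4+D = 1 carry 1
  0+9+1 = A
  D+8 = 5 carry 1
  7+C+1 = 4 carry 1
  4+3+1 = 8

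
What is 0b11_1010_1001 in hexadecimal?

Group the bits into nibbles: 0011 1010 1001 → 3A9.

0x3A9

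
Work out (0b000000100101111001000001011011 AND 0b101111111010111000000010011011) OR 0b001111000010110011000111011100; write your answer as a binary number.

0b1111100010111011000111011111

0b000000100101111001000001011011 AND 0b101111111010111000000010011011 = 0b000000100000111000000000011011.
Then OR with 0b001111000010110011000111011100.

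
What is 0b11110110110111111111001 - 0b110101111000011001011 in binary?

0b11000000111111100101110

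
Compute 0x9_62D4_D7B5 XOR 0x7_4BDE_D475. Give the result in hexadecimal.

0xE290A03C0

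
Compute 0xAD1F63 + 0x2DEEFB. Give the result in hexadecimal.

0xDB0E5E

Add column by column in base 16, right to left:
  3+B = E
  6+F = 5 carry 1
  F+E+1 = E carry 1
  1+E+1 = 0 carry 1
  D+D+1 = B carry 1
  A+2+1 = D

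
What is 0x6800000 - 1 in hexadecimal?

0x67FFFFF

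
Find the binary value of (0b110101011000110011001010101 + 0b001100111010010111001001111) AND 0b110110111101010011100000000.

0b10010001000010000000000

Add column by column in base 2, right to left:
  1+1 = 0 carry 1
  0+1+1 = 0 carry 1
  1+1+1 = 1 carry 1
  0+1+1 = 0 carry 1
  1+0+1 = 0 carry 1
  0+0+1 = 1
  1+1 = 0 carry 1
  0+0+1 = 1
  0+0 = 0
  1+1 = 0 carry 1
  1+1+1 = 1 carry 1
  0+1+1 = 0 carry 1
  0+0+1 = 1
  1+1 = 0 carry 1
  1+0+1 = 0 carry 1
  0+0+1 = 1
  0+1 = 1
  0+0 = 0
  1+1 = 0 carry 1
  1+1+1 = 1 carry 1
  0+1+1 = 0 carry 1
  1+0+1 = 0 carry 1
  0+0+1 = 1
  1+1 = 0 carry 1
  0+1+1 = 0 carry 1
  1+0+1 = 0 carry 1
  1+0+1 = 0 carry 1
  final carry 1
Sum = 0b1000010010011001010010100100; now AND with 0b110110111101010011100000000:
  1000010010011001010010100100
& 0110110111101010011100000000
= 0000010010001000010000000000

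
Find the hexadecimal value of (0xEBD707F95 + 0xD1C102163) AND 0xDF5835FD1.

Add column by column in base 16, right to left:
  5+3 = 8
  9+6 = F
  F+1 = 0 carry 1
  7+2+1 = A
  0+0 = 0
  7+1 = 8
  D+C = 9 carry 1
  B+1+1 = D
  E+D = B carry 1
  final carry 1
Sum = 0x1BD980A0F8; now AND with 0xDF5835FD1:
  1&0=0, B&D=9, D&F=D, 9&5=1, 8&8=8, 0&3=0, A&5=0, 0&F=0, F&D=D, 8&1=0

0x9D18000D0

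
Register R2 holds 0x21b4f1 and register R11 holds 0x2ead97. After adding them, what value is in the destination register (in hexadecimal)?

0x506288

Add column by column in base 16, right to left:
  1+7 = 8
  f+9 = 8 carry 1
  4+d+1 = 2 carry 1
  b+a+1 = 6 carry 1
  1+e+1 = 0 carry 1
  2+2+1 = 5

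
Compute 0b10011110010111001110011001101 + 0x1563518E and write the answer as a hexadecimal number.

0b10011110010111001110011001101 = 0x13CB9CCD in hexadecimal.
Add column by column in base 16, right to left:
  D+E = B carry 1
  C+8+1 = 5 carry 1
  C+1+1 = E
  9+5 = E
  B+3 = E
  C+6 = 2 carry 1
  3+5+1 = 9
  1+1 = 2

0x292EEE5B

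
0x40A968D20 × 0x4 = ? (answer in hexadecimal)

0x102A5A3480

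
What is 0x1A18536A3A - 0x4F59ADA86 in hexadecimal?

0x1522B88FB4

Subtract column by column in base 16:
  A-6 → 4
  3-8 → B (borrow)
  A-A-1 → F (borrow)
  6-D-1 → 8 (borrow)
  3-A-1 → 8 (borrow)
  5-9-1 → B (borrow)
  8-5-1 → 2
  1-F → 2 (borrow)
  A-4-1 → 5
  1-0 → 1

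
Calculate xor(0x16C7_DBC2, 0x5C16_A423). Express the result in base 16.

XOR each hex digit independently (no carries):
  1^5=4, 6^C=A, C^1=D, 7^6=1, D^A=7, B^4=F, C^2=E, 2^3=1

0x4AD17FE1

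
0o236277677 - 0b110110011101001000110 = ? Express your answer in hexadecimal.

0x25E4579

0o236277677 = 0x2797FBF in hexadecimal.
0b110110011101001000110 = 0x1B3A46 in hexadecimal.
Subtract column by column in base 16:
  F-6 → 9
  B-4 → 7
  F-A → 5
  7-3 → 4
  9-B → E (borrow)
  7-1-1 → 5
  2-0 → 2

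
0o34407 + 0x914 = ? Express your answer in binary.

0b100001000011011

0o34407 = 0b11100100000111 in binary.
0x914 = 0b100100010100 in binary.
Add column by column in base 2, right to left:
  1+0 = 1
  1+0 = 1
  1+1 = 0 carry 1
  0+0+1 = 1
  0+1 = 1
  0+0 = 0
  0+0 = 0
  0+0 = 0
  1+1 = 0 carry 1
  0+0+1 = 1
  0+0 = 0
  1+1 = 0 carry 1
  1+0+1 = 0 carry 1
  1+0+1 = 0 carry 1
  final carry 1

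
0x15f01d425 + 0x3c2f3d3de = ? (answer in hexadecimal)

0x521f5a803

Add column by column in base 16, right to left:
  5+e = 3 carry 1
  2+d+1 = 0 carry 1
  4+3+1 = 8
  d+d = a carry 1
  1+3+1 = 5
  0+f = f
  f+2 = 1 carry 1
  5+c+1 = 2 carry 1
  1+3+1 = 5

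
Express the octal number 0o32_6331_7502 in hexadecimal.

Each octal digit is 3 bits: 3=011 2=010 6=110 3=011 3=011 1=001 7=111 5=101 0=000 2=010.
Group the bits into nibbles: 0001 1010 1100 1101 1001 1111 0100 0010 → 1ACD9F42.

0x1ACD9F42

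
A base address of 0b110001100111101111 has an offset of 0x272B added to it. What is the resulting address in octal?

0b110001100111101111 = 0o614757 in octal.
0x272B = 0o23453 in octal.
Add column by column in base 8, right to left:
  7+3 = 2 carry 1
  5+5+1 = 3 carry 1
  7+4+1 = 4 carry 1
  4+3+1 = 0 carry 1
  1+2+1 = 4
  6+0 = 6

0o640432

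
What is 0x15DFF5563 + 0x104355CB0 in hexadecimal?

Add column by column in base 16, right to left:
  3+0 = 3
  6+B = 1 carry 1
  5+C+1 = 2 carry 1
  5+5+1 = B
  F+5 = 4 carry 1
  F+3+1 = 3 carry 1
  D+4+1 = 2 carry 1
  5+0+1 = 6
  1+1 = 2

0x26234B213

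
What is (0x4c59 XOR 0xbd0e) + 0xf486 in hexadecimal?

First 0x4c59 XOR 0xbd0e = 0xf157.
Add column by column in base 16, right to left:
  7+6 = d
  5+8 = d
  1+4 = 5
  f+f = e carry 1
  final carry 1

0x1e5dd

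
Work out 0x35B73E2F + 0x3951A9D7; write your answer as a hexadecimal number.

0x6F08E806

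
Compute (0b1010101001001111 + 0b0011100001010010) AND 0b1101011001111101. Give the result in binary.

0b1100001000100001

Add column by column in base 2, right to left:
  1+0 = 1
  1+1 = 0 carry 1
  1+0+1 = 0 carry 1
  1+0+1 = 0 carry 1
  0+1+1 = 0 carry 1
  0+0+1 = 1
  1+1 = 0 carry 1
  0+0+1 = 1
  0+0 = 0
  1+0 = 1
  0+0 = 0
  1+1 = 0 carry 1
  0+1+1 = 0 carry 1
  1+1+1 = 1 carry 1
  0+0+1 = 1
  1+0 = 1
Sum = 0b1110001010100001; now AND with 0b1101011001111101:
  1110001010100001
& 1101011001111101
= 1100001000100001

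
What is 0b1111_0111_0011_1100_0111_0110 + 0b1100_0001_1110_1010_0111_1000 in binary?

0b1101110010010011011101110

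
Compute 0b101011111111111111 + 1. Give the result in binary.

0b101100000000000000

The trailing 14 digits are 1 (max in base 2), so adding 1 cascades: they roll to 0 and the next digit up increments.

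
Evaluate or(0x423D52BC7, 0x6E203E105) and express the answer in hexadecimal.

0x6E3D7EBC7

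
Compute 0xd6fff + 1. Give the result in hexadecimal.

The trailing 3 digits are F (max in base 16), so adding 1 cascades: they roll to 0 and the next digit up increments.

0xd7000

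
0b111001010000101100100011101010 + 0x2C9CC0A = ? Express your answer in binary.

0b111100000011001001010011110100

0x2C9CC0A = 0b10110010011100110000001010 in binary.
Add column by column in base 2, right to left:
  0+0 = 0
  1+1 = 0 carry 1
  0+0+1 = 1
  1+1 = 0 carry 1
  0+0+1 = 1
  1+0 = 1
  1+0 = 1
  1+0 = 1
  0+0 = 0
  0+0 = 0
  0+1 = 1
  1+1 = 0 carry 1
  0+0+1 = 1
  0+0 = 0
  1+1 = 0 carry 1
  1+1+1 = 1 carry 1
  0+1+1 = 0 carry 1
  1+0+1 = 0 carry 1
  0+0+1 = 1
  0+1 = 1
  0+0 = 0
  0+0 = 0
  1+1 = 0 carry 1
  0+1+1 = 0 carry 1
  1+0+1 = 0 carry 1
  0+1+1 = 0 carry 1
  0+0+1 = 1
  1+0 = 1
  1+0 = 1
  1+0 = 1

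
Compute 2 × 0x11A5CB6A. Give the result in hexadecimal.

Multiply each base-16 digit by 2, carrying:
  A×2 = 20 → write 4 carry 1
  6×2+1 = 13 → write D
  B×2 = 22 → write 6 carry 1
  C×2+1 = 25 → write 9 carry 1
  5×2+1 = 11 → write B
  A×2 = 20 → write 4 carry 1
  1×2+1 = 3 → write 3
  1×2 = 2 → write 2

0x234B96D4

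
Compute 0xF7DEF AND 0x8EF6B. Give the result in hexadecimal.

0x86D6B

AND each hex digit independently (no carries):
  F&8=8, 7&E=6, D&F=D, E&6=6, F&B=B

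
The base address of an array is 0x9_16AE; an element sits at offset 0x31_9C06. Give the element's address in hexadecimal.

0x3AB2B4

Add column by column in base 16, right to left:
  E+6 = 4 carry 1
  A+0+1 = B
  6+C = 2 carry 1
  1+9+1 = B
  9+1 = A
  0+3 = 3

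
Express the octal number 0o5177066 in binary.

Each octal digit is 3 bits: 5=101 1=001 7=111 7=111 0=000 6=110 6=110.

0b101001111111000110110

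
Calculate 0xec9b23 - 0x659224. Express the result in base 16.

0x8708ff

Subtract column by column in base 16:
  3-4 → f (borrow)
  2-2-1 → f (borrow)
  b-2-1 → 8
  9-9 → 0
  c-5 → 7
  e-6 → 8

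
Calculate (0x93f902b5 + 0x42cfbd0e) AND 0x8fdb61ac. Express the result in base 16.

0x86c82180

Add column by column in base 16, right to left:
  5+e = 3 carry 1
  b+0+1 = c
  2+d = f
  0+b = b
  9+f = 8 carry 1
  f+c+1 = c carry 1
  3+2+1 = 6
  9+4 = d
Sum = 0xd6c8bfc3; now AND with 0x8fdb61ac:
  d&8=8, 6&f=6, c&d=c, 8&b=8, b&6=2, f&1=1, c&a=8, 3&c=0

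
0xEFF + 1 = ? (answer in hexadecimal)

The trailing 2 digits are F (max in base 16), so adding 1 cascades: they roll to 0 and the next digit up increments.

0xF00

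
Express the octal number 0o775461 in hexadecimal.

0x3FB31

Each octal digit is 3 bits: 7=111 7=111 5=101 4=100 6=110 1=001.
Group the bits into nibbles: 0011 1111 1011 0011 0001 → 3FB31.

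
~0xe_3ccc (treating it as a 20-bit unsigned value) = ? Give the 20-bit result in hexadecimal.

Each hex digit d becomes f−d:
  e→1, 3→c, c→3, c→3, c→3

0x1c333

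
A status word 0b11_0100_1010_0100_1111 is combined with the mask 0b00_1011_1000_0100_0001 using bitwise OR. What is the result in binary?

0b111111101001001111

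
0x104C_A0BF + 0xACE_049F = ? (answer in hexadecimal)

Add column by column in base 16, right to left:
  F+F = E carry 1
  B+9+1 = 5 carry 1
  0+4+1 = 5
  A+0 = A
  C+E = A carry 1
  4+C+1 = 1 carry 1
  0+A+1 = B
  1+0 = 1

0x1B1AA55E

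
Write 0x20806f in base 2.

Expand each hex digit to 4 bits: 2=0010 0=0000 8=1000 0=0000 6=0110 f=1111.

0b1000001000000001101111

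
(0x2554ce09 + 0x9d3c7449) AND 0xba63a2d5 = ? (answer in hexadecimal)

Add column by column in base 16, right to left:
  9+9 = 2 carry 1
  0+4+1 = 5
  e+4 = 2 carry 1
  c+7+1 = 4 carry 1
  4+c+1 = 1 carry 1
  5+3+1 = 9
  5+d = 2 carry 1
  2+9+1 = c
Sum = 0xc2914252; now AND with 0xba63a2d5:
  c&b=8, 2&a=2, 9&6=0, 1&3=1, 4&a=0, 2&2=2, 5&d=5, 2&5=0

0x82010250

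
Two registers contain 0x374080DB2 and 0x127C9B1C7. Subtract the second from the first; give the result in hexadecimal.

0x24C3E5BEB

Subtract column by column in base 16:
  2-7 → B (borrow)
  B-C-1 → E (borrow)
  D-1-1 → B
  0-B → 5 (borrow)
  8-9-1 → E (borrow)
  0-C-1 → 3 (borrow)
  4-7-1 → C (borrow)
  7-2-1 → 4
  3-1 → 2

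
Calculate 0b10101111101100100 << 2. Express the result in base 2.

0b1010111110110010000

Left shift by 2: append 2 zero bits.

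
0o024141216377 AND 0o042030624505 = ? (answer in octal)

0o000000204105

AND each oct digit independently (no carries):
  0&0=0, 2&4=0, 4&2=0, 1&0=0, 4&3=0, 1&0=0, 2&6=2, 1&2=0, 6&4=4, 3&5=1, 7&0=0, 7&5=5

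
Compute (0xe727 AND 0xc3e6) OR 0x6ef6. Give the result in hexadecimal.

0xeff6

0xe727 AND 0xc3e6 = 0xc326.
Then OR with 0x6ef6.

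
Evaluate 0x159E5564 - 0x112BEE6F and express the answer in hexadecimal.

0x47266F5

Subtract column by column in base 16:
  4-F → 5 (borrow)
  6-6-1 → F (borrow)
  5-E-1 → 6 (borrow)
  5-E-1 → 6 (borrow)
  E-B-1 → 2
  9-2 → 7
  5-1 → 4
  1-1 → 0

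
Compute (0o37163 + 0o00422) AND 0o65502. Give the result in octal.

0o25400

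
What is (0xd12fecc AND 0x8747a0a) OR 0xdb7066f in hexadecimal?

0xdb77e6f

0xd12fecc AND 0x8747a0a = 0x8107a08.
Then OR with 0xdb7066f.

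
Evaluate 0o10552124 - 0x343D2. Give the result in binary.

0o10552124 = 0b1000101101010001010100 in binary.
0x343D2 = 0b110100001111010010 in binary.
Subtract column by column in base 2:
  0-0 → 0
  0-1 → 1 (borrow)
  1-0-1 → 0
  0-0 → 0
  1-1 → 0
  0-0 → 0
  1-1 → 0
  0-1 → 1 (borrow)
  0-1-1 → 0 (borrow)
  0-1-1 → 0 (borrow)
  1-0-1 → 0
  0-0 → 0
  1-0 → 1
  0-0 → 0
  1-1 → 0
  1-0 → 1
  0-1 → 1 (borrow)
  1-1-1 → 1 (borrow)
  0-0-1 → 1 (borrow)
  0-0-1 → 1 (borrow)
  0-0-1 → 1 (borrow)
  1-0-1 → 0

0b111111001000010000010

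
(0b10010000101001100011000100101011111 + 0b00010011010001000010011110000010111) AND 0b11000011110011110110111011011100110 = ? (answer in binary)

Add column by column in base 2, right to left:
  1+1 = 0 carry 1
  1+1+1 = 1 carry 1
  1+1+1 = 1 carry 1
  1+0+1 = 0 carry 1
  1+1+1 = 1 carry 1
  0+0+1 = 1
  1+0 = 1
  0+0 = 0
  1+0 = 1
  0+0 = 0
  0+1 = 1
  1+1 = 0 carry 1
  0+1+1 = 0 carry 1
  0+1+1 = 0 carry 1
  0+0+1 = 1
  1+0 = 1
  1+1 = 0 carry 1
  0+0+1 = 1
  0+0 = 0
  0+0 = 0
  1+0 = 1
  1+1 = 0 carry 1
  0+0+1 = 1
  0+0 = 0
  1+0 = 1
  0+1 = 1
  1+0 = 1
  0+1 = 1
  0+1 = 1
  0+0 = 0
  0+0 = 0
  1+1 = 0 carry 1
  0+0+1 = 1
  0+0 = 0
  1+0 = 1
Sum = 0b10100011111010100101100010101110110; now AND with 0b11000011110011110110111011011100110:
  10100011111010100101100010101110110
& 11000011110011110110111011011100110
= 10000011110010100100100010001100110

0b10000011110010100100100010001100110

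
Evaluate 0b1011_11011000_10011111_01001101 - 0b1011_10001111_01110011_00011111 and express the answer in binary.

0b10010010010110000101110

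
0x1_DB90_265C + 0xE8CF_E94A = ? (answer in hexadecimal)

Add column by column in base 16, right to left:
  C+A = 6 carry 1
  5+4+1 = A
  6+9 = F
  2+E = 0 carry 1
  0+F+1 = 0 carry 1
  9+C+1 = 6 carry 1
  B+8+1 = 4 carry 1
  D+E+1 = C carry 1
  1+0+1 = 2

0x2C4600FA6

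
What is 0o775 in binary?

Each octal digit is 3 bits: 7=111 7=111 5=101.

0b111111101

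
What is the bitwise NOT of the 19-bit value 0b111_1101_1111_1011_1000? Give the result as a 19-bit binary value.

0b0000010000001000111

Invert each bit: 1111101111110111000 → 0000010000001000111.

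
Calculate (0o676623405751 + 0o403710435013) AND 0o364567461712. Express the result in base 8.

Add column by column in base 8, right to left:
  1+3 = 4
  5+1 = 6
  7+0 = 7
  5+5 = 2 carry 1
  0+3+1 = 4
  4+4 = 0 carry 1
  3+0+1 = 4
  2+1 = 3
  6+7 = 5 carry 1
  6+3+1 = 2 carry 1
  7+0+1 = 0 carry 1
  6+4+1 = 3 carry 1
  final carry 1
Sum = 0o1302534042764; now AND with 0o364567461712:
  1&0=0, 3&3=3, 0&6=0, 2&4=0, 5&5=5, 3&6=2, 4&7=4, 0&4=0, 4&6=4, 2&1=0, 7&7=7, 6&1=0, 4&2=0

0o300524040700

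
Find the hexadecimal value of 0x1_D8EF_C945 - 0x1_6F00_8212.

0x69EF4733

Subtract column by column in base 16:
  5-2 → 3
  4-1 → 3
  9-2 → 7
  C-8 → 4
  F-0 → F
  E-0 → E
  8-F → 9 (borrow)
  D-6-1 → 6
  1-1 → 0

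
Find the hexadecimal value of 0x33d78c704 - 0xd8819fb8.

0x264f7274c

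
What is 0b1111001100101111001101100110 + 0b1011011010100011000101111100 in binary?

0b11010100111010010010011100010

Add column by column in base 2, right to left:
  0+0 = 0
  1+0 = 1
  1+1 = 0 carry 1
  0+1+1 = 0 carry 1
  0+1+1 = 0 carry 1
  1+1+1 = 1 carry 1
  1+1+1 = 1 carry 1
  0+0+1 = 1
  1+1 = 0 carry 1
  1+0+1 = 0 carry 1
  0+0+1 = 1
  0+0 = 0
  1+1 = 0 carry 1
  1+1+1 = 1 carry 1
  1+0+1 = 0 carry 1
  1+0+1 = 0 carry 1
  0+0+1 = 1
  1+1 = 0 carry 1
  0+0+1 = 1
  0+1 = 1
  1+0 = 1
  1+1 = 0 carry 1
  0+1+1 = 0 carry 1
  0+0+1 = 1
  1+1 = 0 carry 1
  1+1+1 = 1 carry 1
  1+0+1 = 0 carry 1
  1+1+1 = 1 carry 1
  final carry 1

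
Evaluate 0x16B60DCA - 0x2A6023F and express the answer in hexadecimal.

0x14100B8B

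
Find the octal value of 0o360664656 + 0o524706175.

Add column by column in base 8, right to left:
  6+5 = 3 carry 1
  5+7+1 = 5 carry 1
  6+1+1 = 0 carry 1
  4+6+1 = 3 carry 1
  6+0+1 = 7
  6+7 = 5 carry 1
  0+4+1 = 5
  6+2 = 0 carry 1
  3+5+1 = 1 carry 1
  final carry 1

0o1105573053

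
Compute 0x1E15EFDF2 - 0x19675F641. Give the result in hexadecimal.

0x4AE907B1

Subtract column by column in base 16:
  2-1 → 1
  F-4 → B
  D-6 → 7
  F-F → 0
  E-5 → 9
  5-7 → E (borrow)
  1-6-1 → A (borrow)
  E-9-1 → 4
  1-1 → 0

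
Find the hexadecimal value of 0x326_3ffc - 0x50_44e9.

0x2d5fb13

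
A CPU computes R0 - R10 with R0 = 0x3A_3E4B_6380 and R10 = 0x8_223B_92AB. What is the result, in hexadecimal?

Subtract column by column in base 16:
  0-B → 5 (borrow)
  8-A-1 → D (borrow)
  3-2-1 → 0
  6-9 → D (borrow)
  B-B-1 → F (borrow)
  4-3-1 → 0
  E-2 → C
  3-2 → 1
  A-8 → 2
  3-0 → 3

0x321C0FD0D5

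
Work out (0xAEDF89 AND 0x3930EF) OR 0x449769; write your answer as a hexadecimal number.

0xAEDF89 AND 0x3930EF = 0x281089.
Then OR with 0x449769.

0x6C97E9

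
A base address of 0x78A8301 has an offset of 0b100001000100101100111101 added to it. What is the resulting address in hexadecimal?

0x80ECE3E

0b100001000100101100111101 = 0x844B3D in hexadecimal.
Add column by column in base 16, right to left:
  1+D = E
  0+3 = 3
  3+B = E
  8+4 = C
  A+4 = E
  8+8 = 0 carry 1
  7+0+1 = 8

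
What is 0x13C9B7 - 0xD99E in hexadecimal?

Subtract column by column in base 16:
  7-E → 9 (borrow)
  B-9-1 → 1
  9-9 → 0
  C-D → F (borrow)
  3-0-1 → 2
  1-0 → 1

0x12F019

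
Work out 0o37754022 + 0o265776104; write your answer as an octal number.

Add column by column in base 8, right to left:
  2+4 = 6
  2+0 = 2
  0+1 = 1
  4+6 = 2 carry 1
  5+7+1 = 5 carry 1
  7+7+1 = 7 carry 1
  7+5+1 = 5 carry 1
  3+6+1 = 2 carry 1
  0+2+1 = 3

0o325752126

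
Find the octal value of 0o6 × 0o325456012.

Multiply each base-8 digit by 6, carrying:
  2×6 = 12 → write 4 carry 1
  1×6+1 = 7 → write 7
  0×6 = 0 → write 0
  6×6 = 36 → write 4 carry 4
  5×6+4 = 34 → write 2 carry 4
  4×6+4 = 28 → write 4 carry 3
  5×6+3 = 33 → write 1 carry 4
  2×6+4 = 16 → write 0 carry 2
  3×6+2 = 20 → write 4 carry 2
  remaining carry: 2

0o2401424074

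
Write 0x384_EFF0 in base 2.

0b11100001001110111111110000

Expand each hex digit to 4 bits: 3=0011 8=1000 4=0100 E=1110 F=1111 F=1111 0=0000.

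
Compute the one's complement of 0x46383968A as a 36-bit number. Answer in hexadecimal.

0xB9C7C6975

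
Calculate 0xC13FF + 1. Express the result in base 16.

The trailing 2 digits are F (max in base 16), so adding 1 cascades: they roll to 0 and the next digit up increments.

0xC1400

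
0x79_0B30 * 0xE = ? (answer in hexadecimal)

Multiply each base-16 digit by 14, carrying:
  0×14 = 0 → write 0
  3×14 = 42 → write A carry 2
  B×14+2 = 156 → write C carry 9
  0×14+9 = 9 → write 9
  9×14 = 126 → write E carry 7
  7×14+7 = 105 → write 9 carry 6
  remaining carry: 6

0x69E9CA0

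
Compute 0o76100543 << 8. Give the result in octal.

0o37040261400

8 bits is not a whole number of base-8 digits; in binary: 111110001000000101100011 << 8 = 11111000100000010110001100000000.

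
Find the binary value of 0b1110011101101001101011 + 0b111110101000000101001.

0b10110010010101010010100

Add column by column in base 2, right to left:
  1+1 = 0 carry 1
  1+0+1 = 0 carry 1
  0+0+1 = 1
  1+1 = 0 carry 1
  0+0+1 = 1
  1+1 = 0 carry 1
  1+0+1 = 0 carry 1
  0+0+1 = 1
  0+0 = 0
  1+0 = 1
  0+0 = 0
  1+0 = 1
  1+1 = 0 carry 1
  0+0+1 = 1
  1+1 = 0 carry 1
  1+0+1 = 0 carry 1
  1+1+1 = 1 carry 1
  0+1+1 = 0 carry 1
  0+1+1 = 0 carry 1
  1+1+1 = 1 carry 1
  1+1+1 = 1 carry 1
  1+0+1 = 0 carry 1
  final carry 1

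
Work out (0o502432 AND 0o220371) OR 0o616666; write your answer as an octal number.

0o502432 AND 0o220371 = 0o000030.
Then OR with 0o616666.

0o616676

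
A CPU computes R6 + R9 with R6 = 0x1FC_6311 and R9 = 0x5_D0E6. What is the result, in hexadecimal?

Add column by column in base 16, right to left:
  1+6 = 7
  1+E = F
  3+0 = 3
  6+D = 3 carry 1
  C+5+1 = 2 carry 1
  F+0+1 = 0 carry 1
  1+0+1 = 2

0x20233F7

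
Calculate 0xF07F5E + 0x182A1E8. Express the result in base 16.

Add column by column in base 16, right to left:
  E+8 = 6 carry 1
  5+E+1 = 4 carry 1
  F+1+1 = 1 carry 1
  7+A+1 = 2 carry 1
  0+2+1 = 3
  F+8 = 7 carry 1
  0+1+1 = 2

0x2732146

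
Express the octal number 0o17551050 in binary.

Each octal digit is 3 bits: 1=001 7=111 5=101 5=101 1=001 0=000 5=101 0=000.

0b1111101101001000101000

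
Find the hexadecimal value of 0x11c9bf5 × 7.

Multiply each base-16 digit by 7, carrying:
  5×7 = 35 → write 3 carry 2
  f×7+2 = 107 → write b carry 6
  b×7+6 = 83 → write 3 carry 5
  9×7+5 = 68 → write 4 carry 4
  c×7+4 = 88 → write 8 carry 5
  1×7+5 = 12 → write c
  1×7 = 7 → write 7

0x7c843b3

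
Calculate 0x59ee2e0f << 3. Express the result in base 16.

3 bits is not a whole number of base-16 digits; in binary: 1011001111011100010111000001111 << 3 = 1011001111011100010111000001111000.

0x2cf717078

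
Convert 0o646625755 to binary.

Each octal digit is 3 bits: 6=110 4=100 6=110 6=110 2=010 5=101 7=111 5=101 5=101.

0b110100110110010101111101101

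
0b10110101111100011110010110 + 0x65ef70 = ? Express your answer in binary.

0b11001111011011011100000110

0x65ef70 = 0b11001011110111101110000 in binary.
Add column by column in base 2, right to left:
  0+0 = 0
  1+0 = 1
  1+0 = 1
  0+0 = 0
  1+1 = 0 carry 1
  0+1+1 = 0 carry 1
  0+1+1 = 0 carry 1
  1+0+1 = 0 carry 1
  1+1+1 = 1 carry 1
  1+1+1 = 1 carry 1
  1+1+1 = 1 carry 1
  0+1+1 = 0 carry 1
  0+0+1 = 1
  0+1 = 1
  1+1 = 0 carry 1
  1+1+1 = 1 carry 1
  1+1+1 = 1 carry 1
  1+0+1 = 0 carry 1
  1+1+1 = 1 carry 1
  0+0+1 = 1
  1+0 = 1
  0+1 = 1
  1+1 = 0 carry 1
  1+0+1 = 0 carry 1
  0+0+1 = 1
  1+0 = 1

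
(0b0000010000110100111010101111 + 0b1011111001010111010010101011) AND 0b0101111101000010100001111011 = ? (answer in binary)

0b100001000000000000001011010

Add column by column in base 2, right to left:
  1+1 = 0 carry 1
  1+1+1 = 1 carry 1
  1+0+1 = 0 carry 1
  1+1+1 = 1 carry 1
  0+0+1 = 1
  1+1 = 0 carry 1
  0+0+1 = 1
  1+1 = 0 carry 1
  0+0+1 = 1
  1+0 = 1
  1+1 = 0 carry 1
  1+0+1 = 0 carry 1
  0+1+1 = 0 carry 1
  0+1+1 = 0 carry 1
  1+1+1 = 1 carry 1
  0+0+1 = 1
  1+1 = 0 carry 1
  1+0+1 = 0 carry 1
  0+1+1 = 0 carry 1
  0+0+1 = 1
  0+0 = 0
  0+1 = 1
  1+1 = 0 carry 1
  0+1+1 = 0 carry 1
  0+1+1 = 0 carry 1
  0+1+1 = 0 carry 1
  0+0+1 = 1
  0+1 = 1
Sum = 0b1100001010001100001101011010; now AND with 0b0101111101000010100001111011:
  1100001010001100001101011010
& 0101111101000010100001111011
= 0100001000000000000001011010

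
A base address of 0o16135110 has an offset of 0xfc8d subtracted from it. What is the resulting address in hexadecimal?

0o16135110 = 0x38ba48 in hexadecimal.
Subtract column by column in base 16:
  8-d → b (borrow)
  4-8-1 → b (borrow)
  a-c-1 → d (borrow)
  b-f-1 → b (borrow)
  8-0-1 → 7
  3-0 → 3

0x37bdbb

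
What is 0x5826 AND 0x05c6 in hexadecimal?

0x0006

AND each hex digit independently (no carries):
  5&0=0, 8&5=0, 2&c=0, 6&6=6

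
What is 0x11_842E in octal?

0o4302056

Expand each hex digit to 4 bits: 1=0001 1=0001 8=1000 4=0100 2=0010 E=1110.
Group the bits in threes: 100 011 000 010 000 101 110 → 4302056.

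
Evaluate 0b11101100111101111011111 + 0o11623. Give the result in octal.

0b11101100111101111011111 = 0o35475737 in octal.
Add column by column in base 8, right to left:
  7+3 = 2 carry 1
  3+2+1 = 6
  7+6 = 5 carry 1
  5+1+1 = 7
  7+1 = 0 carry 1
  4+0+1 = 5
  5+0 = 5
  3+0 = 3

0o35507562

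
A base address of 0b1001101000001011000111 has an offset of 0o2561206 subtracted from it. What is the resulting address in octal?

0b1001101000001011000111 = 0o11501307 in octal.
Subtract column by column in base 8:
  7-6 → 1
  0-0 → 0
  3-2 → 1
  1-1 → 0
  0-6 → 2 (borrow)
  5-5-1 → 7 (borrow)
  1-2-1 → 6 (borrow)
  1-0-1 → 0

0o6720101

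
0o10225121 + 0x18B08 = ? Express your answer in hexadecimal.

0x22B559

0o10225121 = 0x212A51 in hexadecimal.
Add column by column in base 16, right to left:
  1+8 = 9
  5+0 = 5
  A+B = 5 carry 1
  2+8+1 = B
  1+1 = 2
  2+0 = 2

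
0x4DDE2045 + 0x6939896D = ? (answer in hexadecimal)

Add column by column in base 16, right to left:
  5+D = 2 carry 1
  4+6+1 = B
  0+9 = 9
  2+8 = A
  E+9 = 7 carry 1
  D+3+1 = 1 carry 1
  D+9+1 = 7 carry 1
  4+6+1 = B

0xB717A9B2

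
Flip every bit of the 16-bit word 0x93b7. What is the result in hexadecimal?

0x6c48

Each hex digit d becomes f−d:
  9→6, 3→c, b→4, 7→8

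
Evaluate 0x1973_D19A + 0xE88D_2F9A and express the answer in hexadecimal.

Add column by column in base 16, right to left:
  A+A = 4 carry 1
  9+9+1 = 3 carry 1
  1+F+1 = 1 carry 1
  D+2+1 = 0 carry 1
  3+D+1 = 1 carry 1
  7+8+1 = 0 carry 1
  9+8+1 = 2 carry 1
  1+E+1 = 0 carry 1
  final carry 1

0x102010134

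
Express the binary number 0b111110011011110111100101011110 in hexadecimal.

Group the bits into nibbles: 0011 1110 0110 1111 0111 1001 0101 1110 → 3e6f795e.

0x3e6f795e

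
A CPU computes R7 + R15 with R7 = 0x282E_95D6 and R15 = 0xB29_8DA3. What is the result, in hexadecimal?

Add column by column in base 16, right to left:
  6+3 = 9
  D+A = 7 carry 1
  5+D+1 = 3 carry 1
  9+8+1 = 2 carry 1
  E+9+1 = 8 carry 1
  2+2+1 = 5
  8+B = 3 carry 1
  2+0+1 = 3

0x33582379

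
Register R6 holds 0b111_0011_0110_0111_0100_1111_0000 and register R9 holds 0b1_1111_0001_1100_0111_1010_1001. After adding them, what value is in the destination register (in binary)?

Add column by column in base 2, right to left:
  0+1 = 1
  0+0 = 0
  0+0 = 0
  0+1 = 1
  1+0 = 1
  1+1 = 0 carry 1
  1+0+1 = 0 carry 1
  1+1+1 = 1 carry 1
  0+1+1 = 0 carry 1
  0+1+1 = 0 carry 1
  1+1+1 = 1 carry 1
  0+0+1 = 1
  1+0 = 1
  1+0 = 1
  1+1 = 0 carry 1
  0+1+1 = 0 carry 1
  0+1+1 = 0 carry 1
  1+0+1 = 0 carry 1
  1+0+1 = 0 carry 1
  0+0+1 = 1
  1+1 = 0 carry 1
  1+1+1 = 1 carry 1
  0+1+1 = 0 carry 1
  0+1+1 = 0 carry 1
  1+1+1 = 1 carry 1
  1+0+1 = 0 carry 1
  1+0+1 = 0 carry 1
  final carry 1

0b1001001010000011110010011001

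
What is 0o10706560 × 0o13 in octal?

0o141611720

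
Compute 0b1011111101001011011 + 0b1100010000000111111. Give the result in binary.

0b11000001101010011010

Add column by column in base 2, right to left:
  1+1 = 0 carry 1
  1+1+1 = 1 carry 1
  0+1+1 = 0 carry 1
  1+1+1 = 1 carry 1
  1+1+1 = 1 carry 1
  0+1+1 = 0 carry 1
  1+0+1 = 0 carry 1
  0+0+1 = 1
  0+0 = 0
  1+0 = 1
  0+0 = 0
  1+0 = 1
  1+0 = 1
  1+1 = 0 carry 1
  1+0+1 = 0 carry 1
  1+0+1 = 0 carry 1
  1+0+1 = 0 carry 1
  0+1+1 = 0 carry 1
  1+1+1 = 1 carry 1
  final carry 1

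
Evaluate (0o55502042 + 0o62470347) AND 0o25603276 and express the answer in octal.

0o2010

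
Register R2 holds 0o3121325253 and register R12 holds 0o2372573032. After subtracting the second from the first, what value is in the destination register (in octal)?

0o526532221

Subtract column by column in base 8:
  3-2 → 1
  5-3 → 2
  2-0 → 2
  5-3 → 2
  2-7 → 3 (borrow)
  3-5-1 → 5 (borrow)
  1-2-1 → 6 (borrow)
  2-7-1 → 2 (borrow)
  1-3-1 → 5 (borrow)
  3-2-1 → 0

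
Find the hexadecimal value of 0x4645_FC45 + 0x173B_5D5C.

Add column by column in base 16, right to left:
  5+C = 1 carry 1
  4+5+1 = A
  C+D = 9 carry 1
  F+5+1 = 5 carry 1
  5+B+1 = 1 carry 1
  4+3+1 = 8
  6+7 = D
  4+1 = 5

0x5D8159A1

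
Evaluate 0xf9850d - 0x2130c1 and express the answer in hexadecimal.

0xd8544c

Subtract column by column in base 16:
  d-1 → c
  0-c → 4 (borrow)
  5-0-1 → 4
  8-3 → 5
  9-1 → 8
  f-2 → d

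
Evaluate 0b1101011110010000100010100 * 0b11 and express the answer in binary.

Multiply each base-2 digit by 3, carrying:
  0×3 = 0 → write 0
  0×3 = 0 → write 0
  1×3 = 3 → write 1 carry 1
  0×3+1 = 1 → write 1
  1×3 = 3 → write 1 carry 1
  0×3+1 = 1 → write 1
  0×3 = 0 → write 0
  0×3 = 0 → write 0
  1×3 = 3 → write 1 carry 1
  0×3+1 = 1 → write 1
  0×3 = 0 → write 0
  0×3 = 0 → write 0
  0×3 = 0 → write 0
  1×3 = 3 → write 1 carry 1
  0×3+1 = 1 → write 1
  0×3 = 0 → write 0
  1×3 = 3 → write 1 carry 1
  1×3+1 = 4 → write 0 carry 2
  1×3+2 = 5 → write 1 carry 2
  1×3+2 = 5 → write 1 carry 2
  0×3+2 = 2 → write 0 carry 1
  1×3+1 = 4 → write 0 carry 2
  0×3+2 = 2 → write 0 carry 1
  1×3+1 = 4 → write 0 carry 2
  1×3+2 = 5 → write 1 carry 2
  remaining carry: 10

0b101000011010110001100111100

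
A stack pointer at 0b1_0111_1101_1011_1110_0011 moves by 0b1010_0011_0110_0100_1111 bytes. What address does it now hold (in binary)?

0b1000100001001000110010

Add column by column in base 2, right to left:
  1+1 = 0 carry 1
  1+1+1 = 1 carry 1
  0+1+1 = 0 carry 1
  0+1+1 = 0 carry 1
  0+0+1 = 1
  1+0 = 1
  1+1 = 0 carry 1
  1+0+1 = 0 carry 1
  1+0+1 = 0 carry 1
  1+1+1 = 1 carry 1
  0+1+1 = 0 carry 1
  1+0+1 = 0 carry 1
  1+1+1 = 1 carry 1
  0+1+1 = 0 carry 1
  1+0+1 = 0 carry 1
  1+0+1 = 0 carry 1
  1+0+1 = 0 carry 1
  1+1+1 = 1 carry 1
  1+0+1 = 0 carry 1
  0+1+1 = 0 carry 1
  1+0+1 = 0 carry 1
  final carry 1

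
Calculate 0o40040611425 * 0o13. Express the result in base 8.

0o540550350747

Multiply each base-8 digit by 11, carrying:
  5×11 = 55 → write 7 carry 6
  2×11+6 = 28 → write 4 carry 3
  4×11+3 = 47 → write 7 carry 5
  1×11+5 = 16 → write 0 carry 2
  1×11+2 = 13 → write 5 carry 1
  6×11+1 = 67 → write 3 carry 8
  0×11+8 = 8 → write 0 carry 1
  4×11+1 = 45 → write 5 carry 5
  0×11+5 = 5 → write 5
  0×11 = 0 → write 0
  4×11 = 44 → write 4 carry 5
  remaining carry: 5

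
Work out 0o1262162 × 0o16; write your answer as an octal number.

0o22677074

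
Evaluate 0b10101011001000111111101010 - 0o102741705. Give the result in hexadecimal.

0x1a0cc25

0b10101011001000111111101010 = 0x2ac8fea in hexadecimal.
0o102741705 = 0x10bc3c5 in hexadecimal.
Subtract column by column in base 16:
  a-5 → 5
  e-c → 2
  f-3 → c
  8-c → c (borrow)
  c-b-1 → 0
  a-0 → a
  2-1 → 1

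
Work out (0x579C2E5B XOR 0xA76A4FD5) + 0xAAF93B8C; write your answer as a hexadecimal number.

0x19BEF9D1A

First 0x579C2E5B XOR 0xA76A4FD5 = 0xF0F6618E.
Add column by column in base 16, right to left:
  E+C = A carry 1
  8+8+1 = 1 carry 1
  1+B+1 = D
  6+3 = 9
  6+9 = F
  F+F = E carry 1
  0+A+1 = B
  F+A = 9 carry 1
  final carry 1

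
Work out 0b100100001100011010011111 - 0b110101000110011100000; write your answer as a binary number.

0b11101100011100110111111

Subtract column by column in base 2:
  1-0 → 1
  1-0 → 1
  1-0 → 1
  1-0 → 1
  1-0 → 1
  0-1 → 1 (borrow)
  0-1-1 → 0 (borrow)
  1-1-1 → 1 (borrow)
  0-0-1 → 1 (borrow)
  1-0-1 → 0
  1-1 → 0
  0-1 → 1 (borrow)
  0-0-1 → 1 (borrow)
  0-0-1 → 1 (borrow)
  1-0-1 → 0
  1-1 → 0
  0-0 → 0
  0-1 → 1 (borrow)
  0-0-1 → 1 (borrow)
  0-1-1 → 0 (borrow)
  1-1-1 → 1 (borrow)
  0-0-1 → 1 (borrow)
  0-0-1 → 1 (borrow)
  1-0-1 → 0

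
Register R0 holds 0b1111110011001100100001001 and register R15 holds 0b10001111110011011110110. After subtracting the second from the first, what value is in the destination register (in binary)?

0b1101100011011001000010011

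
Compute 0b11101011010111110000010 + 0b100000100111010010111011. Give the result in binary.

0b111110000010010000111101

Add column by column in base 2, right to left:
  0+1 = 1
  1+1 = 0 carry 1
  0+0+1 = 1
  0+1 = 1
  0+1 = 1
  0+1 = 1
  0+0 = 0
  1+1 = 0 carry 1
  1+0+1 = 0 carry 1
  1+0+1 = 0 carry 1
  1+1+1 = 1 carry 1
  1+0+1 = 0 carry 1
  0+1+1 = 0 carry 1
  1+1+1 = 1 carry 1
  0+1+1 = 0 carry 1
  1+0+1 = 0 carry 1
  1+0+1 = 0 carry 1
  0+1+1 = 0 carry 1
  1+0+1 = 0 carry 1
  0+0+1 = 1
  1+0 = 1
  1+0 = 1
  1+0 = 1
  0+1 = 1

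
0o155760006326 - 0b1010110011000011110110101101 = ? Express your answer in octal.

0o154474747451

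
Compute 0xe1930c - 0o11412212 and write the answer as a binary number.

0b101110110111111010000010

0xe1930c = 0b111000011001001100001100 in binary.
0o11412212 = 0b1001100001010010001010 in binary.
Subtract column by column in base 2:
  0-0 → 0
  0-1 → 1 (borrow)
  1-0-1 → 0
  1-1 → 0
  0-0 → 0
  0-0 → 0
  0-0 → 0
  0-1 → 1 (borrow)
  1-0-1 → 0
  1-0 → 1
  0-1 → 1 (borrow)
  0-0-1 → 1 (borrow)
  1-1-1 → 1 (borrow)
  0-0-1 → 1 (borrow)
  0-0-1 → 1 (borrow)
  1-0-1 → 0
  1-0 → 1
  0-1 → 1 (borrow)
  0-1-1 → 0 (borrow)
  0-0-1 → 1 (borrow)
  0-0-1 → 1 (borrow)
  1-1-1 → 1 (borrow)
  1-0-1 → 0
  1-0 → 1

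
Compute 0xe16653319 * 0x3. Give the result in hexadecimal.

Multiply each base-16 digit by 3, carrying:
  9×3 = 27 → write b carry 1
  1×3+1 = 4 → write 4
  3×3 = 9 → write 9
  3×3 = 9 → write 9
  5×3 = 15 → write f
  6×3 = 18 → write 2 carry 1
  6×3+1 = 19 → write 3 carry 1
  1×3+1 = 4 → write 4
  e×3 = 42 → write a carry 2
  remaining carry: 2

0x2a432f994b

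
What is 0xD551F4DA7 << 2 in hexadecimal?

0x35547D369C

2 bits is not a whole number of base-16 digits; in binary: 110101010101000111110100110110100111 << 2 = 11010101010100011111010011011010011100.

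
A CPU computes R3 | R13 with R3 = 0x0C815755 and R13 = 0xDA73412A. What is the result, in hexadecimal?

0xDEF3577F

OR each hex digit independently (no carries):
  0|D=D, C|A=E, 8|7=F, 1|3=3, 5|4=5, 7|1=7, 5|2=7, 5|A=F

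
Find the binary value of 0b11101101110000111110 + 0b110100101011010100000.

0b1010010011001011011110

Add column by column in base 2, right to left:
  0+0 = 0
  1+0 = 1
  1+0 = 1
  1+0 = 1
  1+0 = 1
  1+1 = 0 carry 1
  0+0+1 = 1
  0+1 = 1
  0+0 = 0
  0+1 = 1
  1+1 = 0 carry 1
  1+0+1 = 0 carry 1
  1+1+1 = 1 carry 1
  0+0+1 = 1
  1+1 = 0 carry 1
  1+0+1 = 0 carry 1
  0+0+1 = 1
  1+1 = 0 carry 1
  1+0+1 = 0 carry 1
  1+1+1 = 1 carry 1
  0+1+1 = 0 carry 1
  final carry 1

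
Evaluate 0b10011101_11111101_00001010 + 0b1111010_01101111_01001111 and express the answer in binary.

0b1000110000110110001011001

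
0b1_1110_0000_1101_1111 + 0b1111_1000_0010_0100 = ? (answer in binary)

Add column by column in base 2, right to left:
  1+0 = 1
  1+0 = 1
  1+1 = 0 carry 1
  1+0+1 = 0 carry 1
  1+0+1 = 0 carry 1
  0+1+1 = 0 carry 1
  1+0+1 = 0 carry 1
  1+0+1 = 0 carry 1
  0+0+1 = 1
  0+0 = 0
  0+0 = 0
  0+1 = 1
  0+1 = 1
  1+1 = 0 carry 1
  1+1+1 = 1 carry 1
  1+1+1 = 1 carry 1
  1+0+1 = 0 carry 1
  final carry 1

0b101101100100000011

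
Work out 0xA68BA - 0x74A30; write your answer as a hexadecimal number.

0x31E8A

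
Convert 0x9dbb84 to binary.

0b100111011011101110000100

Expand each hex digit to 4 bits: 9=1001 d=1101 b=1011 b=1011 8=1000 4=0100.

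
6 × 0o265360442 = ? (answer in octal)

0o2100643314

Multiply each base-8 digit by 6, carrying:
  2×6 = 12 → write 4 carry 1
  4×6+1 = 25 → write 1 carry 3
  4×6+3 = 27 → write 3 carry 3
  0×6+3 = 3 → write 3
  6×6 = 36 → write 4 carry 4
  3×6+4 = 22 → write 6 carry 2
  5×6+2 = 32 → write 0 carry 4
  6×6+4 = 40 → write 0 carry 5
  2×6+5 = 17 → write 1 carry 2
  remaining carry: 2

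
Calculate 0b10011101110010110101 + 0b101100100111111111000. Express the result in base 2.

Add column by column in base 2, right to left:
  1+0 = 1
  0+0 = 0
  1+0 = 1
  0+1 = 1
  1+1 = 0 carry 1
  1+1+1 = 1 carry 1
  0+1+1 = 0 carry 1
  1+1+1 = 1 carry 1
  0+1+1 = 0 carry 1
  0+1+1 = 0 carry 1
  1+1+1 = 1 carry 1
  1+1+1 = 1 carry 1
  1+0+1 = 0 carry 1
  0+0+1 = 1
  1+1 = 0 carry 1
  1+0+1 = 0 carry 1
  1+0+1 = 0 carry 1
  0+1+1 = 0 carry 1
  0+1+1 = 0 carry 1
  1+0+1 = 0 carry 1
  0+1+1 = 0 carry 1
  final carry 1

0b1000000010110010101101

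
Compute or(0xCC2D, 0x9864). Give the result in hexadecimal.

0xDC6D

OR each hex digit independently (no carries):
  C|9=D, C|8=C, 2|6=6, D|4=D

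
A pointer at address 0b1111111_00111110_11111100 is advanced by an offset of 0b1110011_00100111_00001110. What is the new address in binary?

0b111100100110011000001010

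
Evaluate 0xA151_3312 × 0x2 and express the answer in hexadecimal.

0x142A26624

Multiply each base-16 digit by 2, carrying:
  2×2 = 4 → write 4
  1×2 = 2 → write 2
  3×2 = 6 → write 6
  3×2 = 6 → write 6
  1×2 = 2 → write 2
  5×2 = 10 → write A
  1×2 = 2 → write 2
  A×2 = 20 → write 4 carry 1
  remaining carry: 1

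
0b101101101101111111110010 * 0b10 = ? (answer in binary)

0b1011011011011111111100100

Multiply each base-2 digit by 2, carrying:
  0×2 = 0 → write 0
  1×2 = 2 → write 0 carry 1
  0×2+1 = 1 → write 1
  0×2 = 0 → write 0
  1×2 = 2 → write 0 carry 1
  1×2+1 = 3 → write 1 carry 1
  1×2+1 = 3 → write 1 carry 1
  1×2+1 = 3 → write 1 carry 1
  1×2+1 = 3 → write 1 carry 1
  1×2+1 = 3 → write 1 carry 1
  1×2+1 = 3 → write 1 carry 1
  1×2+1 = 3 → write 1 carry 1
  1×2+1 = 3 → write 1 carry 1
  0×2+1 = 1 → write 1
  1×2 = 2 → write 0 carry 1
  1×2+1 = 3 → write 1 carry 1
  0×2+1 = 1 → write 1
  1×2 = 2 → write 0 carry 1
  1×2+1 = 3 → write 1 carry 1
  0×2+1 = 1 → write 1
  1×2 = 2 → write 0 carry 1
  1×2+1 = 3 → write 1 carry 1
  0×2+1 = 1 → write 1
  1×2 = 2 → write 0 carry 1
  remaining carry: 1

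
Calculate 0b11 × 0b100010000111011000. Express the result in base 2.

0b1100110010110001000

Multiply each base-2 digit by 3, carrying:
  0×3 = 0 → write 0
  0×3 = 0 → write 0
  0×3 = 0 → write 0
  1×3 = 3 → write 1 carry 1
  1×3+1 = 4 → write 0 carry 2
  0×3+2 = 2 → write 0 carry 1
  1×3+1 = 4 → write 0 carry 2
  1×3+2 = 5 → write 1 carry 2
  1×3+2 = 5 → write 1 carry 2
  0×3+2 = 2 → write 0 carry 1
  0×3+1 = 1 → write 1
  0×3 = 0 → write 0
  0×3 = 0 → write 0
  1×3 = 3 → write 1 carry 1
  0×3+1 = 1 → write 1
  0×3 = 0 → write 0
  0×3 = 0 → write 0
  1×3 = 3 → write 1 carry 1
  remaining carry: 1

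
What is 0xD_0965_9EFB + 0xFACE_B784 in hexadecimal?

0xE0434567F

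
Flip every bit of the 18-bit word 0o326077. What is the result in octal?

Each oct digit d becomes 7−d:
  3→4, 2→5, 6→1, 0→7, 7→0, 7→0

0o451700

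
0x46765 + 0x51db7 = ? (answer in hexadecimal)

Add column by column in base 16, right to left:
  5+7 = c
  6+b = 1 carry 1
  7+d+1 = 5 carry 1
  6+1+1 = 8
  4+5 = 9

0x9851c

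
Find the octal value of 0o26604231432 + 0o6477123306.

Add column by column in base 8, right to left:
  2+6 = 0 carry 1
  3+0+1 = 4
  4+3 = 7
  1+3 = 4
  3+2 = 5
  2+1 = 3
  4+7 = 3 carry 1
  0+7+1 = 0 carry 1
  6+4+1 = 3 carry 1
  6+6+1 = 5 carry 1
  2+0+1 = 3

0o35303354740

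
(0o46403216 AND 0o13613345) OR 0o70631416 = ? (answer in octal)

0o72633616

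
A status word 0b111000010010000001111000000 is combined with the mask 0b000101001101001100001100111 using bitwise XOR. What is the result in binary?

XOR bit by bit (1 where the bits differ):
  111000010010000001111000000
^ 000101001101001100001100111
= 111101011111001101110100111

0b111101011111001101110100111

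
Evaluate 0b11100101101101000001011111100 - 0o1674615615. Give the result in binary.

0b1101110000110110011101101111

0o1674615615 = 0b1110111100110001101110001101 in binary.
Subtract column by column in base 2:
  0-1 → 1 (borrow)
  0-0-1 → 1 (borrow)
  1-1-1 → 1 (borrow)
  1-1-1 → 1 (borrow)
  1-0-1 → 0
  1-0 → 1
  1-0 → 1
  1-1 → 0
  0-1 → 1 (borrow)
  1-1-1 → 1 (borrow)
  0-0-1 → 1 (borrow)
  0-1-1 → 0 (borrow)
  0-1-1 → 0 (borrow)
  0-0-1 → 1 (borrow)
  0-0-1 → 1 (borrow)
  1-0-1 → 0
  0-1 → 1 (borrow)
  1-1-1 → 1 (borrow)
  1-0-1 → 0
  0-0 → 0
  1-1 → 0
  1-1 → 0
  0-1 → 1 (borrow)
  1-1-1 → 1 (borrow)
  0-0-1 → 1 (borrow)
  0-1-1 → 0 (borrow)
  1-1-1 → 1 (borrow)
  1-1-1 → 1 (borrow)
  1-0-1 → 0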